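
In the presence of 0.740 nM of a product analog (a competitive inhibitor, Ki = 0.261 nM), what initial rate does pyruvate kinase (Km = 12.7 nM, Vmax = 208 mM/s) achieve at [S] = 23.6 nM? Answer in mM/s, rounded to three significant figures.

With α = 1 + [I]/Ki = 1 + 0.740/0.261 = 3.835, the competitive rate law is v = Vmax[S] / (αKm + [S]).
v = 208×23.6 / (3.835×12.7 + 23.6) = 4909/72.31 = 67.9 mM/s.

67.9 mM/s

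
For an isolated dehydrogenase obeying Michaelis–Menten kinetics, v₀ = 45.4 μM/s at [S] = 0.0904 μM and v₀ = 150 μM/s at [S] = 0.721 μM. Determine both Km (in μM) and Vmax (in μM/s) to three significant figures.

Km = 0.356 μM; Vmax = 224 μM/s

From v = Vmax[S]/(Km+[S]), each point gives Vmax = v(Km+[S])/[S].
Equating: 45.4(Km+0.0904)/0.0904 = 150(Km+0.721)/0.721.
502.2·Km + 45.4 = 208.0·Km + 150, so (502.2 − 208.0)·Km = 150 − 45.4.
Km = 104.6/294.2 = 0.356 μM; then Vmax = 45.4(0.356+0.0904)/0.0904 = 224 μM/s.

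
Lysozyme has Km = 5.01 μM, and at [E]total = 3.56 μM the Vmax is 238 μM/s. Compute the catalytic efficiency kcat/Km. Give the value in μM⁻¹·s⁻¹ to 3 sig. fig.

kcat = Vmax/[E]total = 238/3.56 = 66.9 s⁻¹.
kcat/Km = 66.9/5.01 = 13.3 μM⁻¹·s⁻¹.

13.3 μM⁻¹·s⁻¹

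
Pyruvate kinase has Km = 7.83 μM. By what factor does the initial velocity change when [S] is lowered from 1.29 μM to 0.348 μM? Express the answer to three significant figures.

Since Vmax cancels, v₂/v₁ = [S]₂(Km+[S]₁) / [S]₁(Km+[S]₂).
= 0.348×(7.83+1.29) / (1.29×(7.83+0.348)) = 3.174/10.55 = 0.301.

0.301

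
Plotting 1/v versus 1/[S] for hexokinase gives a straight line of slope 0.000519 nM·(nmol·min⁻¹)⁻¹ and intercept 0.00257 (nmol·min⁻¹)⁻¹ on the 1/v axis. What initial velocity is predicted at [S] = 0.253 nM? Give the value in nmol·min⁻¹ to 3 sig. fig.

The y-intercept is 1/Vmax, so Vmax = 1/0.00257 = 389 nmol·min⁻¹.
The slope is Km/Vmax, so Km = 0.000519 × 389 = 0.202 nM.
Then v = 389 × 0.253/(0.202 + 0.253) = 216 nmol·min⁻¹.

216 nmol·min⁻¹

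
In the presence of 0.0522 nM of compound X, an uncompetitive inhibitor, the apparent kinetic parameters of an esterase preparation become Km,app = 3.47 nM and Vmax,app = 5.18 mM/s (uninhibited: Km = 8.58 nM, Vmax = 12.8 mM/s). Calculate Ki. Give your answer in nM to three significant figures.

Uncompetitive: Vmax,app = Vmax/α (and Km,app = Km/α) with α = 1 + [I]/Ki.
α = Vmax/Vmax,app = 12.8/5.18 = 2.471.
Ki = [I]/(α − 1) = 0.0522/1.471 = 0.0355 nM.

0.0355 nM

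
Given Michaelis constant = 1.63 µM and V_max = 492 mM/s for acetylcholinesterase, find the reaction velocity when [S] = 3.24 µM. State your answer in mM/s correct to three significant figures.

v = Vmax·[S]/(Km + [S]) = 492 × 3.24 / (1.63 + 3.24)
  = 1594 / 4.870 = 327 mM/s.

327 mM/s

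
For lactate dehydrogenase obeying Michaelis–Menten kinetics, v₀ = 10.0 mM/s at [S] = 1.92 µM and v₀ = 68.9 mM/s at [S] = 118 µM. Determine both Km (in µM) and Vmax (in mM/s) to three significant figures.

Km = 12.7 µM; Vmax = 76.3 mM/s

In reciprocal form, 1/v = (Km/Vmax)·(1/[S]) + 1/Vmax. The two points give (1/[S], 1/v) = (0.5208, 0.1000) and (0.008475, 0.01451).
Slope = (0.1000 − 0.01451)/(0.5208 − 0.008475) = 0.1668; intercept = 0.1000 − 0.1668×0.5208 = 0.01310.
Vmax = 1/intercept = 76.3 mM/s; Km = slope × Vmax = 0.1668 × 76.3 = 12.7 µM.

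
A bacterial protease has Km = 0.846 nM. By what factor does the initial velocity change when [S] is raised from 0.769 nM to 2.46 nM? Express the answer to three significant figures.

The fractional saturations are [S]/(Km+[S]) = 0.769/1.615 = 0.4762 and 2.46/3.306 = 0.7441.
v₂/v₁ is just their ratio: 0.7441/0.4762 = 1.56.

1.56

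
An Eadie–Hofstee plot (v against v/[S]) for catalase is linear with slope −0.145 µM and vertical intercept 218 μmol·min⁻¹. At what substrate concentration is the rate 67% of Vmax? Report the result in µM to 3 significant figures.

The Eadie–Hofstee slope gives Km = 0.145 µM (slope = −Km).
v/Vmax = [S]/(Km+[S]) = 0.67 ⇒ [S] = Km·0.67/(1−0.67) = 0.145 × 2.030 = 0.294 µM.

0.294 µM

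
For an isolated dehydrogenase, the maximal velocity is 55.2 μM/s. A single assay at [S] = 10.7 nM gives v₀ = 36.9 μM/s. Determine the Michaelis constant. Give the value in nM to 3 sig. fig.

5.31 nM

v/Vmax = 36.9/55.2 = 0.6685 = [S]/(Km+[S]).
So Km + [S] = [S]/0.6685 = 16.01 nM, giving Km = 16.01 − 10.7 = 5.31 nM.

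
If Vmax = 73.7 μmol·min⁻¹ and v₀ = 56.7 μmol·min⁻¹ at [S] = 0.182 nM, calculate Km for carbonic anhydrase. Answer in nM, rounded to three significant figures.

0.0546 nM

v/Vmax = 56.7/73.7 = 0.7693 = [S]/(Km+[S]).
So Km + [S] = [S]/0.7693 = 0.2366 nM, giving Km = 0.2366 − 0.182 = 0.0546 nM.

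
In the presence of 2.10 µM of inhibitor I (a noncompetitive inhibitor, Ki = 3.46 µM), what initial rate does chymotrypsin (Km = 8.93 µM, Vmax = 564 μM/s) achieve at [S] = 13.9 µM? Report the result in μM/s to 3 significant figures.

α = 1 + [I]/Ki = 1 + 2.10/3.46 = 1.607.
For a noncompetitive inhibitor, Vmax is reduced to Vmax/α while Km is unchanged: Km,app = 8.93 µM, Vmax,app = 351 μM/s.
v = Vmax,app·[S]/(Km,app + [S]) = 351 × 13.9/(8.93 + 13.9) = 214 μM/s.

214 μM/s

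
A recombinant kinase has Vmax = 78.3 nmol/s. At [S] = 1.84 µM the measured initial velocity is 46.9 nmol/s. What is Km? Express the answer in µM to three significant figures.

v/Vmax = 46.9/78.3 = 0.5990 = [S]/(Km+[S]).
So Km + [S] = [S]/0.5990 = 3.072 µM, giving Km = 3.072 − 1.84 = 1.23 µM.

1.23 µM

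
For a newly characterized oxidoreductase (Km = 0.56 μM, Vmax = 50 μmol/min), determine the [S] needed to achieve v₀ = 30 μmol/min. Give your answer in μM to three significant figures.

0.840 μM

The required fractional saturation is v/Vmax = 30/50 = 0.6000.
Then [S]/(Km+[S]) = 0.6000 ⇒ [S] = 0.56 × 0.6000/(1 − 0.6000) = 0.840 μM.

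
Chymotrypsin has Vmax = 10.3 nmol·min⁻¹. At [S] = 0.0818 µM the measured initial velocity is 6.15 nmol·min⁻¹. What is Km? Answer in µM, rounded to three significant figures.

0.0552 µM

v/Vmax = 6.15/10.3 = 0.5971 = [S]/(Km+[S]).
So Km + [S] = [S]/0.5971 = 0.1370 µM, giving Km = 0.1370 − 0.0818 = 0.0552 µM.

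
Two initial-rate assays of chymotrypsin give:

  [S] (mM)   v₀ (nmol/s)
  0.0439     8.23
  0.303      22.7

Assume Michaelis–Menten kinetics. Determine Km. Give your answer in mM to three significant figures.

0.129 mM

From v = Vmax[S]/(Km+[S]), each point gives Vmax = v(Km+[S])/[S].
Equating: 8.23(Km+0.0439)/0.0439 = 22.7(Km+0.303)/0.303.
187.5·Km + 8.23 = 74.92·Km + 22.7, so (187.5 − 74.92)·Km = 22.7 − 8.23.
Km = 14.47/112.6 = 0.129 mM; then Vmax = 8.23(0.129+0.0439)/0.0439 = 32.3 nmol/s.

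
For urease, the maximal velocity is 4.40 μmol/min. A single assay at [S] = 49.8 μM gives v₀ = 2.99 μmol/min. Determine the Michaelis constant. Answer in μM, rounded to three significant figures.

From v = Vmax[S]/(Km+[S]), Km = [S](Vmax − v)/v.
Km = 49.8 × (4.40 − 2.99) / 2.99 = 70.22/2.99 = 23.5 μM.

23.5 μM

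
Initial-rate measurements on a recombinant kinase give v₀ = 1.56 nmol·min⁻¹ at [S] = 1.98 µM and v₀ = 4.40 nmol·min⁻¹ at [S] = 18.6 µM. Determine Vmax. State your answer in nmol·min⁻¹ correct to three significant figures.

5.62 nmol·min⁻¹

From v = Vmax[S]/(Km+[S]), each point gives Vmax = v(Km+[S])/[S].
Equating: 1.56(Km+1.98)/1.98 = 4.40(Km+18.6)/18.6.
0.7879·Km + 1.56 = 0.2366·Km + 4.40, so (0.7879 − 0.2366)·Km = 4.40 − 1.56.
Km = 2.840/0.5513 = 5.15 µM; then Vmax = 1.56(5.15+1.98)/1.98 = 5.62 nmol·min⁻¹.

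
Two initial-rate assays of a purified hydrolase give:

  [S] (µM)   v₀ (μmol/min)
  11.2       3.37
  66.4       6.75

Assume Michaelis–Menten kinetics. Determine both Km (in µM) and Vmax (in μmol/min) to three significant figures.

From v = Vmax[S]/(Km+[S]), each point gives Vmax = v(Km+[S])/[S].
Equating: 3.37(Km+11.2)/11.2 = 6.75(Km+66.4)/66.4.
0.3009·Km + 3.37 = 0.1017·Km + 6.75, so (0.3009 − 0.1017)·Km = 6.75 − 3.37.
Km = 3.380/0.1992 = 17.0 µM; then Vmax = 3.37(17.0+11.2)/11.2 = 8.47 μmol/min.

Km = 17.0 µM; Vmax = 8.47 μmol/min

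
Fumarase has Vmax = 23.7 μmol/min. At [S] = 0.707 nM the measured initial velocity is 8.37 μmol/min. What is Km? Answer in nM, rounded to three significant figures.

1.29 nM

v/Vmax = 8.37/23.7 = 0.3532 = [S]/(Km+[S]).
So Km + [S] = [S]/0.3532 = 2.002 nM, giving Km = 2.002 − 0.707 = 1.29 nM.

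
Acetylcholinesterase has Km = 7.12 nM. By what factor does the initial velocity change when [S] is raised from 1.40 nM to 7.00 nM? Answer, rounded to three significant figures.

3.02

The fractional saturations are [S]/(Km+[S]) = 1.40/8.520 = 0.1643 and 7.00/14.12 = 0.4958.
v₂/v₁ is just their ratio: 0.4958/0.1643 = 3.02.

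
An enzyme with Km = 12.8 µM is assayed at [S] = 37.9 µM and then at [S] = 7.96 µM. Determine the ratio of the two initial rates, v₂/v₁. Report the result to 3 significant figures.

0.513

The fractional saturations are [S]/(Km+[S]) = 37.9/50.70 = 0.7475 and 7.96/20.76 = 0.3834.
v₂/v₁ is just their ratio: 0.3834/0.7475 = 0.513.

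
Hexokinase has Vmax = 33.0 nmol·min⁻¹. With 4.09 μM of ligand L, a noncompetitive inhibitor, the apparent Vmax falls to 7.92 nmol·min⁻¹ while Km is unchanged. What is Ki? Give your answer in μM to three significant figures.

Noncompetitive: Vmax,app = Vmax/α with α = 1 + [I]/Ki.
α = Vmax/Vmax,app = 33.0/7.92 = 4.167.
Since α = 1 + [I]/Ki, [I]/Ki = 4.167 − 1 = 3.167 and Ki = 4.09/3.167 = 1.29 μM.

1.29 μM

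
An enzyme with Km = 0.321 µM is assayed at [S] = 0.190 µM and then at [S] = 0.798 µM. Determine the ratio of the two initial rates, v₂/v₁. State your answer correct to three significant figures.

1.92

Since Vmax cancels, v₂/v₁ = [S]₂(Km+[S]₁) / [S]₁(Km+[S]₂).
= 0.798×(0.321+0.190) / (0.190×(0.321+0.798)) = 0.4078/0.2126 = 1.92.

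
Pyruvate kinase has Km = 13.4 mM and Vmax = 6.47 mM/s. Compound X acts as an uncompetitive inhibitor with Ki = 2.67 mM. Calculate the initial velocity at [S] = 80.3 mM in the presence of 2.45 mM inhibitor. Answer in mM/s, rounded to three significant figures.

α = 1 + [I]/Ki = 1 + 2.45/2.67 = 1.918.
For an uncompetitive inhibitor, both parameters are divided by α, giving Vmax/α and Km/α: Km,app = 6.99 mM, Vmax,app = 3.37 mM/s.
v = Vmax,app·[S]/(Km,app + [S]) = 3.37 × 80.3/(6.99 + 80.3) = 3.10 mM/s.

3.10 mM/s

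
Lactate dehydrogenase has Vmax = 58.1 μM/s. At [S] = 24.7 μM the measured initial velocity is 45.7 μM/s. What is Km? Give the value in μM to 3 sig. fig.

v/Vmax = 45.7/58.1 = 0.7866 = [S]/(Km+[S]).
So Km + [S] = [S]/0.7866 = 31.40 μM, giving Km = 31.40 − 24.7 = 6.70 μM.

6.70 μM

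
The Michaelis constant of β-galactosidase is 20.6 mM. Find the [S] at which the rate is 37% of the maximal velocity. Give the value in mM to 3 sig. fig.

v/Vmax = [S]/(Km+[S]) = 0.37, so [S] = Km·0.37/(1 − 0.37) = 20.6 × 0.5873.
[S] = 12.1 mM.

12.1 mM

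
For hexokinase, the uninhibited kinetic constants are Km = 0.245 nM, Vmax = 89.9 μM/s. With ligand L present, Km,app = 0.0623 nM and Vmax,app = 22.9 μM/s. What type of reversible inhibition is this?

Both Km and Vmax decrease by the same factor (~3.93-fold) — characteristic of uncompetitive inhibition.

uncompetitive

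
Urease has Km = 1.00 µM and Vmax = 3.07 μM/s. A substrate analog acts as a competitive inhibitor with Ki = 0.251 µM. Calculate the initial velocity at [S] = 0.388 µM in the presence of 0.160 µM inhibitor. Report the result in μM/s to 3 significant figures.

0.588 μM/s

α = 1 + [I]/Ki = 1 + 0.160/0.251 = 1.637.
For a competitive inhibitor, Vmax is unchanged and the apparent Km becomes α·Km: Km,app = 1.64 µM, Vmax,app = 3.07 μM/s.
v = Vmax,app·[S]/(Km,app + [S]) = 3.07 × 0.388/(1.64 + 0.388) = 0.588 μM/s.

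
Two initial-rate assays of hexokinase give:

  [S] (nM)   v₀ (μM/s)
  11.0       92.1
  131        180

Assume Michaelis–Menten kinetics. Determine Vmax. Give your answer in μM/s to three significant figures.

197 μM/s

In reciprocal form, 1/v = (Km/Vmax)·(1/[S]) + 1/Vmax. The two points give (1/[S], 1/v) = (0.09091, 0.01086) and (0.007634, 0.005556).
Slope = (0.01086 − 0.005556)/(0.09091 − 0.007634) = 0.06367; intercept = 0.01086 − 0.06367×0.09091 = 0.005070.
Vmax = 1/intercept = 197 μM/s; Km = slope × Vmax = 0.06367 × 197 = 12.6 nM.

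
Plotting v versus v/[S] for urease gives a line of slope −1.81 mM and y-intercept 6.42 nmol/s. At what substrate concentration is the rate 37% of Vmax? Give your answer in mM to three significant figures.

1.06 mM

The Eadie–Hofstee slope gives Km = 1.81 mM (slope = −Km).
v/Vmax = [S]/(Km+[S]) = 0.37 ⇒ [S] = Km·0.37/(1−0.37) = 1.81 × 0.5873 = 1.06 mM.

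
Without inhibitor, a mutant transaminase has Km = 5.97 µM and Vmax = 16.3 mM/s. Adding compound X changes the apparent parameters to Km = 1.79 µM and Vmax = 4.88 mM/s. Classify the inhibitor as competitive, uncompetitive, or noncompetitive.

uncompetitive

Both Km and Vmax decrease by the same factor (~3.34-fold) — characteristic of uncompetitive inhibition.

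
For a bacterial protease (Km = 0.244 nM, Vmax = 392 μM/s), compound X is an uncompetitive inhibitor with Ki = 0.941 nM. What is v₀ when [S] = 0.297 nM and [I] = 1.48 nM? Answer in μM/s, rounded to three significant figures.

α = 1 + [I]/Ki = 1 + 1.48/0.941 = 2.573.
For an uncompetitive inhibitor, both parameters are divided by α, giving Vmax/α and Km/α: Km,app = 0.0948 nM, Vmax,app = 152 μM/s.
v = Vmax,app·[S]/(Km,app + [S]) = 152 × 0.297/(0.0948 + 0.297) = 115 μM/s.

115 μM/s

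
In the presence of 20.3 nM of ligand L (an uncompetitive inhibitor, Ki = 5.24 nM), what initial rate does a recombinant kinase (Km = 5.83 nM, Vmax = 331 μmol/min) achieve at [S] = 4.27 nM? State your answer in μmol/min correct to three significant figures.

53.1 μmol/min

α = 1 + [I]/Ki = 1 + 20.3/5.24 = 4.874.
For an uncompetitive inhibitor, both parameters are divided by α, giving Vmax/α and Km/α: Km,app = 1.20 nM, Vmax,app = 67.9 μmol/min.
v = Vmax,app·[S]/(Km,app + [S]) = 67.9 × 4.27/(1.20 + 4.27) = 53.1 μmol/min.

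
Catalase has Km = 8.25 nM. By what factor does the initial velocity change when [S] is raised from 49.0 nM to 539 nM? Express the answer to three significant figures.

The fractional saturations are [S]/(Km+[S]) = 49.0/57.25 = 0.8559 and 539/547.2 = 0.9849.
v₂/v₁ is just their ratio: 0.9849/0.8559 = 1.15.

1.15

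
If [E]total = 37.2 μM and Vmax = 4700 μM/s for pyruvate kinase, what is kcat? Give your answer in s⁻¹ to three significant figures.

kcat = Vmax/[E]total = 4700 μM/s / 37.2 μM = 126 s⁻¹.

126 s⁻¹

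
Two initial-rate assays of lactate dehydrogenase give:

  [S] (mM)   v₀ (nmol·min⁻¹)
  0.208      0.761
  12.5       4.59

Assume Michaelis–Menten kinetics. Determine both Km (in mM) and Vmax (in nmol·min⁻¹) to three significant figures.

Km = 1.16 mM; Vmax = 5.02 nmol·min⁻¹

From v = Vmax[S]/(Km+[S]), each point gives Vmax = v(Km+[S])/[S].
Equating: 0.761(Km+0.208)/0.208 = 4.59(Km+12.5)/12.5.
3.659·Km + 0.761 = 0.3672·Km + 4.59, so (3.659 − 0.3672)·Km = 4.59 − 0.761.
Km = 3.829/3.291 = 1.16 mM; then Vmax = 0.761(1.16+0.208)/0.208 = 5.02 nmol·min⁻¹.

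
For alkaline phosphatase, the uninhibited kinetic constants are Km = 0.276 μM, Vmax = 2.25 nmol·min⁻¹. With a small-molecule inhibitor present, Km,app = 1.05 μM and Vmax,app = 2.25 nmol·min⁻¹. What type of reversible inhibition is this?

competitive

Km increases (0.276 → 1.05 μM) while Vmax is unchanged — the hallmark of competitive inhibition.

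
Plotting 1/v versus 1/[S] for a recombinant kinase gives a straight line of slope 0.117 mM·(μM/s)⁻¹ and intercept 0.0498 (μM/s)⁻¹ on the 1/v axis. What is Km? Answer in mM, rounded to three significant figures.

y-intercept = 1/Vmax ⇒ Vmax = 20.1 μM/s; slope = Km/Vmax ⇒ Km = slope × Vmax.
Km = 0.117 × 20.1 = 2.35 mM.

2.35 mM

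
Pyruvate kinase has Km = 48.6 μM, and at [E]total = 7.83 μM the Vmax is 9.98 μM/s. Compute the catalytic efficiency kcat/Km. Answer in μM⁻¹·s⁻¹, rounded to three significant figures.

0.0262 μM⁻¹·s⁻¹

kcat = Vmax/[E]total = 9.98/7.83 = 1.27 s⁻¹.
kcat/Km = 1.27/48.6 = 0.0262 μM⁻¹·s⁻¹.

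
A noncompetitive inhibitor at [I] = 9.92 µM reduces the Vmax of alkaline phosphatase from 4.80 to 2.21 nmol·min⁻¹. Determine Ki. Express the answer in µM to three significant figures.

Noncompetitive: Vmax,app = Vmax/α with α = 1 + [I]/Ki.
α = Vmax/Vmax,app = 4.80/2.21 = 2.172.
Since α = 1 + [I]/Ki, [I]/Ki = 2.172 − 1 = 1.172 and Ki = 9.92/1.172 = 8.46 µM.

8.46 µM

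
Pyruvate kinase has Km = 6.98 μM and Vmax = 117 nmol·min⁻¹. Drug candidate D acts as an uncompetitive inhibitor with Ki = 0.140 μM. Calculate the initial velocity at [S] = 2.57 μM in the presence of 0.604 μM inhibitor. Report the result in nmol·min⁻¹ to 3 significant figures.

14.6 nmol·min⁻¹

α = 1 + [I]/Ki = 1 + 0.604/0.140 = 5.314.
For an uncompetitive inhibitor, both parameters are divided by α, giving Vmax/α and Km/α: Km,app = 1.31 μM, Vmax,app = 22.0 nmol·min⁻¹.
v = Vmax,app·[S]/(Km,app + [S]) = 22.0 × 2.57/(1.31 + 2.57) = 14.6 nmol·min⁻¹.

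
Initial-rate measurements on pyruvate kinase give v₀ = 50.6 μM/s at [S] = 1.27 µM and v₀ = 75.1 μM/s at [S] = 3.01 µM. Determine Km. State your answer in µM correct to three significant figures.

1.65 µM

From v = Vmax[S]/(Km+[S]), each point gives Vmax = v(Km+[S])/[S].
Equating: 50.6(Km+1.27)/1.27 = 75.1(Km+3.01)/3.01.
39.84·Km + 50.6 = 24.95·Km + 75.1, so (39.84 − 24.95)·Km = 75.1 − 50.6.
Km = 24.50/14.89 = 1.65 µM; then Vmax = 50.6(1.65+1.27)/1.27 = 116 μM/s.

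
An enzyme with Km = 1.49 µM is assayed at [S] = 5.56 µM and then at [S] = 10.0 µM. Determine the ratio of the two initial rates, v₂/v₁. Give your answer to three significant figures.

The fractional saturations are [S]/(Km+[S]) = 5.56/7.050 = 0.7887 and 10.0/11.49 = 0.8703.
v₂/v₁ is just their ratio: 0.8703/0.7887 = 1.10.

1.10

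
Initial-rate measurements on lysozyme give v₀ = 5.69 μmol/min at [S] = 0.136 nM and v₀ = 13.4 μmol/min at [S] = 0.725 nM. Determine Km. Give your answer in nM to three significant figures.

0.330 nM

In reciprocal form, 1/v = (Km/Vmax)·(1/[S]) + 1/Vmax. The two points give (1/[S], 1/v) = (7.353, 0.1757) and (1.379, 0.07463).
Slope = (0.1757 − 0.07463)/(7.353 − 1.379) = 0.01693; intercept = 0.1757 − 0.01693×7.353 = 0.05128.
Vmax = 1/intercept = 19.5 μmol/min; Km = slope × Vmax = 0.01693 × 19.5 = 0.330 nM.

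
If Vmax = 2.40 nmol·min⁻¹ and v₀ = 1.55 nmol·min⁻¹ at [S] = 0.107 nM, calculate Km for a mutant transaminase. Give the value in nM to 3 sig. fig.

0.0587 nM

v/Vmax = 1.55/2.40 = 0.6458 = [S]/(Km+[S]).
So Km + [S] = [S]/0.6458 = 0.1657 nM, giving Km = 0.1657 − 0.107 = 0.0587 nM.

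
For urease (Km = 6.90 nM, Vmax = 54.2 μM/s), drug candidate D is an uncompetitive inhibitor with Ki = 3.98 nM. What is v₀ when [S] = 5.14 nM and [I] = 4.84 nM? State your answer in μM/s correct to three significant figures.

α = 1 + [I]/Ki = 1 + 4.84/3.98 = 2.216.
For an uncompetitive inhibitor, both parameters are divided by α, giving Vmax/α and Km/α: Km,app = 3.11 nM, Vmax,app = 24.5 μM/s.
v = Vmax,app·[S]/(Km,app + [S]) = 24.5 × 5.14/(3.11 + 5.14) = 15.2 μM/s.

15.2 μM/s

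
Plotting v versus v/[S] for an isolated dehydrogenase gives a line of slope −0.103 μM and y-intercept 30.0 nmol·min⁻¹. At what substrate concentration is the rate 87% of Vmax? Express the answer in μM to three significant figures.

The Eadie–Hofstee slope gives Km = 0.103 μM (slope = −Km).
v/Vmax = [S]/(Km+[S]) = 0.87 ⇒ [S] = Km·0.87/(1−0.87) = 0.103 × 6.692 = 0.689 μM.

0.689 μM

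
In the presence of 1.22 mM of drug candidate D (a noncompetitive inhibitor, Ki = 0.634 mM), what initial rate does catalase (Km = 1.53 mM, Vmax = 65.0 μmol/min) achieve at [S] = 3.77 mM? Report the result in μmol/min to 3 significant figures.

15.8 μmol/min

α = 1 + [I]/Ki = 1 + 1.22/0.634 = 2.924.
For a noncompetitive inhibitor, Vmax is reduced to Vmax/α while Km is unchanged: Km,app = 1.53 mM, Vmax,app = 22.2 μmol/min.
v = Vmax,app·[S]/(Km,app + [S]) = 22.2 × 3.77/(1.53 + 3.77) = 15.8 μmol/min.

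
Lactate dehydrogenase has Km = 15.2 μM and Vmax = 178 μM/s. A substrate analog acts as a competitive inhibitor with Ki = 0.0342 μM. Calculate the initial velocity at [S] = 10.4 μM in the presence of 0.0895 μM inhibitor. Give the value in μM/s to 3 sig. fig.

With α = 1 + [I]/Ki = 1 + 0.0895/0.0342 = 3.617, the competitive rate law is v = Vmax[S] / (αKm + [S]).
v = 178×10.4 / (3.617×15.2 + 10.4) = 1851/65.38 = 28.3 μM/s.

28.3 μM/s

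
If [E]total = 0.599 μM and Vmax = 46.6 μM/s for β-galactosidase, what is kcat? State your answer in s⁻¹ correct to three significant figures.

77.8 s⁻¹

kcat = Vmax/[E]total = 46.6 μM/s / 0.599 μM = 77.8 s⁻¹.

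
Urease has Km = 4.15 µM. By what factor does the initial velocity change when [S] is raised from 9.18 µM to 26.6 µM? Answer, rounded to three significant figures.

1.26

The fractional saturations are [S]/(Km+[S]) = 9.18/13.33 = 0.6887 and 26.6/30.75 = 0.8650.
v₂/v₁ is just their ratio: 0.8650/0.6887 = 1.26.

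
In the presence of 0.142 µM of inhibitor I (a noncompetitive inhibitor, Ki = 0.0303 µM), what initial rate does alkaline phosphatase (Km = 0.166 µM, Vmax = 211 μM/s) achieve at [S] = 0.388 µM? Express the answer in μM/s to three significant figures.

26.0 μM/s

α = 1 + [I]/Ki = 1 + 0.142/0.0303 = 5.686.
For a noncompetitive inhibitor, Vmax is reduced to Vmax/α while Km is unchanged: Km,app = 0.166 µM, Vmax,app = 37.1 μM/s.
v = Vmax,app·[S]/(Km,app + [S]) = 37.1 × 0.388/(0.166 + 0.388) = 26.0 μM/s.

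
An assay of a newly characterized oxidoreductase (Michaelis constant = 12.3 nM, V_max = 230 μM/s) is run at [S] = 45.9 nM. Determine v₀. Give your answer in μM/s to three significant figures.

[S]/(Km+[S]) = 45.9/58.20 = 0.7887, the fractional saturation.
v = 0.7887 × Vmax = 0.7887 × 230 = 181 μM/s.

181 μM/s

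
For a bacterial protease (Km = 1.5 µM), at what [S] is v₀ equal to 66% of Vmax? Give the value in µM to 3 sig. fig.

v/Vmax = [S]/(Km+[S]) = 0.66, so [S] = Km·0.66/(1 − 0.66) = 1.5 × 1.941.
[S] = 2.91 µM.

2.91 µM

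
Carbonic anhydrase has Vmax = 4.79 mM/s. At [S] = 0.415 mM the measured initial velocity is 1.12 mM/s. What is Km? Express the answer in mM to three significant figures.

1.36 mM

From v = Vmax[S]/(Km+[S]), Km = [S](Vmax − v)/v.
Km = 0.415 × (4.79 − 1.12) / 1.12 = 1.523/1.12 = 1.36 mM.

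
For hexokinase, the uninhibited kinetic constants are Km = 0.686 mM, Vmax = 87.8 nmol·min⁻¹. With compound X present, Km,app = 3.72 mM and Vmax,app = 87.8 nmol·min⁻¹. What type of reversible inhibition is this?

Km increases (0.686 → 3.72 mM) while Vmax is unchanged — the hallmark of competitive inhibition.

competitive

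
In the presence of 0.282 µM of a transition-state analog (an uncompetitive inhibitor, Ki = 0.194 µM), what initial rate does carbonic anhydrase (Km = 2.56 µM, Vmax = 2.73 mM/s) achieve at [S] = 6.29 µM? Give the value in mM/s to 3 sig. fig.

0.954 mM/s

α = 1 + [I]/Ki = 1 + 0.282/0.194 = 2.454.
For an uncompetitive inhibitor, both parameters are divided by α, giving Vmax/α and Km/α: Km,app = 1.04 µM, Vmax,app = 1.11 mM/s.
v = Vmax,app·[S]/(Km,app + [S]) = 1.11 × 6.29/(1.04 + 6.29) = 0.954 mM/s.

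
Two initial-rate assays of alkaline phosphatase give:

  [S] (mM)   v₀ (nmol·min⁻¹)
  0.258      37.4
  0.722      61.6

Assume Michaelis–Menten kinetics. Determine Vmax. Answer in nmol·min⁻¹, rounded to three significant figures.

In reciprocal form, 1/v = (Km/Vmax)·(1/[S]) + 1/Vmax. The two points give (1/[S], 1/v) = (3.876, 0.02674) and (1.385, 0.01623).
Slope = (0.02674 − 0.01623)/(3.876 − 1.385) = 0.004217; intercept = 0.02674 − 0.004217×3.876 = 0.01039.
Vmax = 1/intercept = 96.2 nmol·min⁻¹; Km = slope × Vmax = 0.004217 × 96.2 = 0.406 mM.

96.2 nmol·min⁻¹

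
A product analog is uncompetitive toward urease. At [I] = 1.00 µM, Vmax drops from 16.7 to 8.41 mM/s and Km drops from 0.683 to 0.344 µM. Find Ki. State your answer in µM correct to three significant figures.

1.01 µM

Uncompetitive: Vmax,app = Vmax/α (and Km,app = Km/α) with α = 1 + [I]/Ki.
α = Vmax/Vmax,app = 16.7/8.41 = 1.986.
Since α = 1 + [I]/Ki, [I]/Ki = 1.986 − 1 = 0.9857 and Ki = 1.00/0.9857 = 1.01 µM.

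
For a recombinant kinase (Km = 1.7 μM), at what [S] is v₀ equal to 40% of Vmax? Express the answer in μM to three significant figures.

1.13 μM

v/Vmax = [S]/(Km+[S]) = 0.4, so [S] = Km·0.4/(1 − 0.4) = 1.7 × 0.6667.
[S] = 1.13 μM.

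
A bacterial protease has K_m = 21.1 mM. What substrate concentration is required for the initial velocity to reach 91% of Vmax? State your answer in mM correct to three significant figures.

v/Vmax = [S]/(Km+[S]) = 0.91, so [S] = Km·0.91/(1 − 0.91) = 21.1 × 10.11.
[S] = 213 mM.

213 mM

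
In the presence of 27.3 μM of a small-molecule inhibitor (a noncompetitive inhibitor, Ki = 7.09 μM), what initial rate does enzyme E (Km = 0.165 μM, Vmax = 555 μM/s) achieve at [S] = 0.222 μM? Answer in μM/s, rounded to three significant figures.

α = 1 + [I]/Ki = 1 + 27.3/7.09 = 4.850.
For a noncompetitive inhibitor, Vmax is reduced to Vmax/α while Km is unchanged: Km,app = 0.165 μM, Vmax,app = 114 μM/s.
v = Vmax,app·[S]/(Km,app + [S]) = 114 × 0.222/(0.165 + 0.222) = 65.6 μM/s.

65.6 μM/s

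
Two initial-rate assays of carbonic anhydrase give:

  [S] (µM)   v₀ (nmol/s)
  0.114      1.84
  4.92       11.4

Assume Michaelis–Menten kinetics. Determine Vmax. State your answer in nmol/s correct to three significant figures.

13.0 nmol/s

From v = Vmax[S]/(Km+[S]), each point gives Vmax = v(Km+[S])/[S].
Equating: 1.84(Km+0.114)/0.114 = 11.4(Km+4.92)/4.92.
16.14·Km + 1.84 = 2.317·Km + 11.4, so (16.14 − 2.317)·Km = 11.4 − 1.84.
Km = 9.560/13.82 = 0.692 µM; then Vmax = 1.84(0.692+0.114)/0.114 = 13.0 nmol/s.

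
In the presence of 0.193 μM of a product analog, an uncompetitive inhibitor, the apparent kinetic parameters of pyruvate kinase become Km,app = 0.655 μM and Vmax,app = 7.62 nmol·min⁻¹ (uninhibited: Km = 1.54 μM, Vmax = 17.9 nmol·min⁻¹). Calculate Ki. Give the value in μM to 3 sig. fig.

0.143 μM

Uncompetitive: Vmax,app = Vmax/α (and Km,app = Km/α) with α = 1 + [I]/Ki.
α = Vmax/Vmax,app = 17.9/7.62 = 2.349.
Since α = 1 + [I]/Ki, [I]/Ki = 2.349 − 1 = 1.349 and Ki = 0.193/1.349 = 0.143 μM.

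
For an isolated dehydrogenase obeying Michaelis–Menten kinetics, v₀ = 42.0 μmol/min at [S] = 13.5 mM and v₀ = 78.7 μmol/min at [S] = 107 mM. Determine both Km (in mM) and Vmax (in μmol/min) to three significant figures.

From v = Vmax[S]/(Km+[S]), each point gives Vmax = v(Km+[S])/[S].
Equating: 42.0(Km+13.5)/13.5 = 78.7(Km+107)/107.
3.111·Km + 42.0 = 0.7355·Km + 78.7, so (3.111 − 0.7355)·Km = 78.7 − 42.0.
Km = 36.70/2.376 = 15.4 mM; then Vmax = 42.0(15.4+13.5)/13.5 = 90.1 μmol/min.

Km = 15.4 mM; Vmax = 90.1 μmol/min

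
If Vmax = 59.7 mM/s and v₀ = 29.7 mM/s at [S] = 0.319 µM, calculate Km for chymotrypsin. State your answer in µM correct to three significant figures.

v/Vmax = 29.7/59.7 = 0.4975 = [S]/(Km+[S]).
So Km + [S] = [S]/0.4975 = 0.6412 µM, giving Km = 0.6412 − 0.319 = 0.322 µM.

0.322 µM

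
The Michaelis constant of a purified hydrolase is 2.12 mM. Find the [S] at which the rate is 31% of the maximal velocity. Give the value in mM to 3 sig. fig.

v/Vmax = [S]/(Km+[S]) = 0.31, so [S] = Km·0.31/(1 − 0.31) = 2.12 × 0.4493.
[S] = 0.952 mM.

0.952 mM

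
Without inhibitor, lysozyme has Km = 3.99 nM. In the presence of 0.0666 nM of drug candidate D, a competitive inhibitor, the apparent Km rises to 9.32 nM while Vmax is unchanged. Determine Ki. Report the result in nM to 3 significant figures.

0.0499 nM

Competitive: Km,app = α·Km with α = 1 + [I]/Ki.
α = Km,app/Km = 9.32/3.99 = 2.336.
Ki = [I]/(α − 1) = 0.0666/1.336 = 0.0499 nM.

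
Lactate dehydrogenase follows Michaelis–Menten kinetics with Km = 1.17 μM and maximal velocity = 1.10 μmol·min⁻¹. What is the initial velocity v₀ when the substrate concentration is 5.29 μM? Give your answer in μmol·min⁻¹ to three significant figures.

0.901 μmol·min⁻¹

[S]/(Km+[S]) = 5.29/6.460 = 0.8189, the fractional saturation.
v = 0.8189 × Vmax = 0.8189 × 1.10 = 0.901 μmol·min⁻¹.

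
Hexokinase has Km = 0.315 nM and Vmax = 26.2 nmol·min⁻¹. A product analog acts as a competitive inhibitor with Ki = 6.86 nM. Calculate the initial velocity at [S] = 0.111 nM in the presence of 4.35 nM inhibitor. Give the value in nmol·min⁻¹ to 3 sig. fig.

4.65 nmol·min⁻¹

With α = 1 + [I]/Ki = 1 + 4.35/6.86 = 1.634, the competitive rate law is v = Vmax[S] / (αKm + [S]).
v = 26.2×0.111 / (1.634×0.315 + 0.111) = 2.908/0.6257 = 4.65 nmol·min⁻¹.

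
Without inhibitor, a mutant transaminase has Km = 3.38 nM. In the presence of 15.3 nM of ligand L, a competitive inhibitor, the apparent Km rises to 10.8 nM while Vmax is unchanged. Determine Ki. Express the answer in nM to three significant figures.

Competitive: Km,app = α·Km with α = 1 + [I]/Ki.
α = Km,app/Km = 10.8/3.38 = 3.195.
Ki = [I]/(α − 1) = 15.3/2.195 = 6.97 nM.

6.97 nM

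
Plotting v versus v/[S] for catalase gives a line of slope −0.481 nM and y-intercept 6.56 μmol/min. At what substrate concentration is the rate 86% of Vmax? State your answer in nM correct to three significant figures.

2.95 nM

The Eadie–Hofstee slope gives Km = 0.481 nM (slope = −Km).
v/Vmax = [S]/(Km+[S]) = 0.86 ⇒ [S] = Km·0.86/(1−0.86) = 0.481 × 6.143 = 2.95 nM.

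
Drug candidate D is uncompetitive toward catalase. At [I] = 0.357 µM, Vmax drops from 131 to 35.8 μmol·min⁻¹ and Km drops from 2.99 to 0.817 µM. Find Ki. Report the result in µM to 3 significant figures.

Uncompetitive: Vmax,app = Vmax/α (and Km,app = Km/α) with α = 1 + [I]/Ki.
α = Vmax/Vmax,app = 131/35.8 = 3.659.
Ki = [I]/(α − 1) = 0.357/2.659 = 0.134 µM.

0.134 µM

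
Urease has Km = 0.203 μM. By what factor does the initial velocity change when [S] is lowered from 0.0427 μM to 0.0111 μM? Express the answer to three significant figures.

Since Vmax cancels, v₂/v₁ = [S]₂(Km+[S]₁) / [S]₁(Km+[S]₂).
= 0.0111×(0.203+0.0427) / (0.0427×(0.203+0.0111)) = 0.002727/0.009142 = 0.298.

0.298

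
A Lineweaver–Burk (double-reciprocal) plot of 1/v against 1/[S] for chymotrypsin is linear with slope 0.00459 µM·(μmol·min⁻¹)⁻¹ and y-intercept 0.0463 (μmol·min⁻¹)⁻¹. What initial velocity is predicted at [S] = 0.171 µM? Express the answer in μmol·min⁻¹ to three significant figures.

13.7 μmol·min⁻¹

The y-intercept is 1/Vmax, so Vmax = 1/0.0463 = 21.6 μmol·min⁻¹.
The slope is Km/Vmax, so Km = 0.00459 × 21.6 = 0.0991 µM.
Then v = 21.6 × 0.171/(0.0991 + 0.171) = 13.7 μmol·min⁻¹.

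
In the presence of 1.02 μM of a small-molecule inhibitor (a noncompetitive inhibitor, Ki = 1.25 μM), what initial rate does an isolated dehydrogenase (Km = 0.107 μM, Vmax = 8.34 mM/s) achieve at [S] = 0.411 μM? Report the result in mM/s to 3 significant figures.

3.64 mM/s

α = 1 + [I]/Ki = 1 + 1.02/1.25 = 1.816.
For a noncompetitive inhibitor, Vmax is reduced to Vmax/α while Km is unchanged: Km,app = 0.107 μM, Vmax,app = 4.59 mM/s.
v = Vmax,app·[S]/(Km,app + [S]) = 4.59 × 0.411/(0.107 + 0.411) = 3.64 mM/s.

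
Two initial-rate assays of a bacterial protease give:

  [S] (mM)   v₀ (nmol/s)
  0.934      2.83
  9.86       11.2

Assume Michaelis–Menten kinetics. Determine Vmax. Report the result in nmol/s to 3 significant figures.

In reciprocal form, 1/v = (Km/Vmax)·(1/[S]) + 1/Vmax. The two points give (1/[S], 1/v) = (1.071, 0.3534) and (0.1014, 0.08929).
Slope = (0.3534 − 0.08929)/(1.071 − 0.1014) = 0.2725; intercept = 0.3534 − 0.2725×1.071 = 0.06165.
Vmax = 1/intercept = 16.2 nmol/s; Km = slope × Vmax = 0.2725 × 16.2 = 4.42 mM.

16.2 nmol/s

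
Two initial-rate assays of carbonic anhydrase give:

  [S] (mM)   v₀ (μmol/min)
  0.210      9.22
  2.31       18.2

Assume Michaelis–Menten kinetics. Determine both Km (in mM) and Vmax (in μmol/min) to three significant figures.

In reciprocal form, 1/v = (Km/Vmax)·(1/[S]) + 1/Vmax. The two points give (1/[S], 1/v) = (4.762, 0.1085) and (0.4329, 0.05495).
Slope = (0.1085 − 0.05495)/(4.762 − 0.4329) = 0.01236; intercept = 0.1085 − 0.01236×4.762 = 0.04959.
Vmax = 1/intercept = 20.2 μmol/min; Km = slope × Vmax = 0.01236 × 20.2 = 0.249 mM.

Km = 0.249 mM; Vmax = 20.2 μmol/min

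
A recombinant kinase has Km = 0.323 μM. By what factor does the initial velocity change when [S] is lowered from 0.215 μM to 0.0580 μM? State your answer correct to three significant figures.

Since Vmax cancels, v₂/v₁ = [S]₂(Km+[S]₁) / [S]₁(Km+[S]₂).
= 0.0580×(0.323+0.215) / (0.215×(0.323+0.0580)) = 0.03120/0.08192 = 0.381.

0.381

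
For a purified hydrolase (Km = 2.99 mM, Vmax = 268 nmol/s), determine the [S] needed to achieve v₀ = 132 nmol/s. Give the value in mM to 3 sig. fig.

Rearranging v = Vmax[S]/(Km+[S]) gives [S] = Km·v/(Vmax − v).
[S] = 2.99 × 132 / (268 − 132) = 394.7/136.0 = 2.90 mM.

2.90 mM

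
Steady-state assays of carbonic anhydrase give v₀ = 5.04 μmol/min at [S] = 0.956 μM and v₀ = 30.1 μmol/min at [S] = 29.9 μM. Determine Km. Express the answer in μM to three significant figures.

5.88 μM

From v = Vmax[S]/(Km+[S]), each point gives Vmax = v(Km+[S])/[S].
Equating: 5.04(Km+0.956)/0.956 = 30.1(Km+29.9)/29.9.
5.272·Km + 5.04 = 1.007·Km + 30.1, so (5.272 − 1.007)·Km = 30.1 − 5.04.
Km = 25.06/4.265 = 5.88 μM; then Vmax = 5.04(5.88+0.956)/0.956 = 36.0 μmol/min.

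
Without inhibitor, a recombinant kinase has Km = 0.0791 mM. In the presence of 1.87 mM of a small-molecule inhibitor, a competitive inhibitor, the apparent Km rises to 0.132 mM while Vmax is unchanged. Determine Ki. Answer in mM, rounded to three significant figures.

2.80 mM

Competitive: Km,app = α·Km with α = 1 + [I]/Ki.
α = Km,app/Km = 0.132/0.0791 = 1.669.
Ki = [I]/(α − 1) = 1.87/0.6688 = 2.80 mM.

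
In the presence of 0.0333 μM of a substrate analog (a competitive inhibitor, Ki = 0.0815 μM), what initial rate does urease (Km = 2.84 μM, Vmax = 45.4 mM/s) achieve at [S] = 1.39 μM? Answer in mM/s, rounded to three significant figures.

With α = 1 + [I]/Ki = 1 + 0.0333/0.0815 = 1.409, the competitive rate law is v = Vmax[S] / (αKm + [S]).
v = 45.4×1.39 / (1.409×2.84 + 1.39) = 63.11/5.390 = 11.7 mM/s.

11.7 mM/s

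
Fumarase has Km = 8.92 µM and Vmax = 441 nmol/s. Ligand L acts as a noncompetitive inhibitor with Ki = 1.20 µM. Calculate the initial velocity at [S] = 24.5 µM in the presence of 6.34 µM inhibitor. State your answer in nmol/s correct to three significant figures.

51.5 nmol/s

With α = 1 + [I]/Ki = 1 + 6.34/1.20 = 6.283, the noncompetitive rate law is v = (Vmax/α)·[S] / (Km + [S]).
v = (441/6.283)×24.5 / (8.92 + 24.5) = 1720/33.42 = 51.5 nmol/s.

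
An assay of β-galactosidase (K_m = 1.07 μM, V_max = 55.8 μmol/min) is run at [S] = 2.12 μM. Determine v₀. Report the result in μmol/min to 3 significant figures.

37.1 μmol/min

v = Vmax·[S]/(Km + [S]) = 55.8 × 2.12 / (1.07 + 2.12)
  = 118.3 / 3.190 = 37.1 μmol/min.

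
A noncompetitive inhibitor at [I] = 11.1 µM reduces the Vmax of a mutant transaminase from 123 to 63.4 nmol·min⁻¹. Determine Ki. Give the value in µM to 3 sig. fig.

11.8 µM

Noncompetitive: Vmax,app = Vmax/α with α = 1 + [I]/Ki.
α = Vmax/Vmax,app = 123/63.4 = 1.940.
Since α = 1 + [I]/Ki, [I]/Ki = 1.940 − 1 = 0.9401 and Ki = 11.1/0.9401 = 11.8 µM.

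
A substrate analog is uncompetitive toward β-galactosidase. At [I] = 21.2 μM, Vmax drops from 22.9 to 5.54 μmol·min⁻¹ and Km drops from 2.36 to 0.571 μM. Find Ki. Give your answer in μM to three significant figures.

Uncompetitive: Vmax,app = Vmax/α (and Km,app = Km/α) with α = 1 + [I]/Ki.
α = Vmax/Vmax,app = 22.9/5.54 = 4.134.
Since α = 1 + [I]/Ki, [I]/Ki = 4.134 − 1 = 3.134 and Ki = 21.2/3.134 = 6.77 μM.

6.77 μM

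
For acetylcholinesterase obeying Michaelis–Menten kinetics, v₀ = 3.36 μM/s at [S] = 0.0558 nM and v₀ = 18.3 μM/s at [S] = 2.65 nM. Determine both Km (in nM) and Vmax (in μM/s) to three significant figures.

In reciprocal form, 1/v = (Km/Vmax)·(1/[S]) + 1/Vmax. The two points give (1/[S], 1/v) = (17.92, 0.2976) and (0.3774, 0.05464).
Slope = (0.2976 − 0.05464)/(17.92 − 0.3774) = 0.01385; intercept = 0.2976 − 0.01385×17.92 = 0.04942.
Vmax = 1/intercept = 20.2 μM/s; Km = slope × Vmax = 0.01385 × 20.2 = 0.280 nM.

Km = 0.280 nM; Vmax = 20.2 μM/s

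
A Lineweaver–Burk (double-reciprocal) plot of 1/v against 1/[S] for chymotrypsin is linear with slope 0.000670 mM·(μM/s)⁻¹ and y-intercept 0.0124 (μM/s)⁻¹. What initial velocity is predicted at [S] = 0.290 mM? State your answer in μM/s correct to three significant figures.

The y-intercept is 1/Vmax, so Vmax = 1/0.0124 = 80.6 μM/s.
The slope is Km/Vmax, so Km = 0.000670 × 80.6 = 0.0540 mM.
Then v = 80.6 × 0.290/(0.0540 + 0.290) = 68.0 μM/s.

68.0 μM/s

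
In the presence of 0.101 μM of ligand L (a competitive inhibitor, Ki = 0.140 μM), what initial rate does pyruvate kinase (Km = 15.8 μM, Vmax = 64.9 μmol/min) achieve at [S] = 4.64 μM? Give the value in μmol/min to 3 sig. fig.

α = 1 + [I]/Ki = 1 + 0.101/0.140 = 1.721.
For a competitive inhibitor, Vmax is unchanged and the apparent Km becomes α·Km: Km,app = 27.2 μM, Vmax,app = 64.9 μmol/min.
v = Vmax,app·[S]/(Km,app + [S]) = 64.9 × 4.64/(27.2 + 4.64) = 9.46 μmol/min.

9.46 μmol/min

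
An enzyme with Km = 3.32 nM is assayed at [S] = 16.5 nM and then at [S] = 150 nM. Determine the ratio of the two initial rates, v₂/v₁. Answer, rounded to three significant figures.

1.18

The fractional saturations are [S]/(Km+[S]) = 16.5/19.82 = 0.8325 and 150/153.3 = 0.9783.
v₂/v₁ is just their ratio: 0.9783/0.8325 = 1.18.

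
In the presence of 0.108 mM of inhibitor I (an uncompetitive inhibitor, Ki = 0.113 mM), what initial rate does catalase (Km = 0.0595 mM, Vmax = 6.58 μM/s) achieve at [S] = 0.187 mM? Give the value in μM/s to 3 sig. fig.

α = 1 + [I]/Ki = 1 + 0.108/0.113 = 1.956.
For an uncompetitive inhibitor, both parameters are divided by α, giving Vmax/α and Km/α: Km,app = 0.0304 mM, Vmax,app = 3.36 μM/s.
v = Vmax,app·[S]/(Km,app + [S]) = 3.36 × 0.187/(0.0304 + 0.187) = 2.89 μM/s.

2.89 μM/s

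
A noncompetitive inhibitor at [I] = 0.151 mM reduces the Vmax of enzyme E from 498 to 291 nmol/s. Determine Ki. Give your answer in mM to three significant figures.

Noncompetitive: Vmax,app = Vmax/α with α = 1 + [I]/Ki.
α = Vmax/Vmax,app = 498/291 = 1.711.
Ki = [I]/(α − 1) = 0.151/0.7113 = 0.212 mM.

0.212 mM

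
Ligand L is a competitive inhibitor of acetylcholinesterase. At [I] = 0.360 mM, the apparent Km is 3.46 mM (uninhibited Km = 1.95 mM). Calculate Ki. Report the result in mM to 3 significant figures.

0.465 mM

Competitive: Km,app = α·Km with α = 1 + [I]/Ki.
α = Km,app/Km = 3.46/1.95 = 1.774.
Since α = 1 + [I]/Ki, [I]/Ki = 1.774 − 1 = 0.7744 and Ki = 0.360/0.7744 = 0.465 mM.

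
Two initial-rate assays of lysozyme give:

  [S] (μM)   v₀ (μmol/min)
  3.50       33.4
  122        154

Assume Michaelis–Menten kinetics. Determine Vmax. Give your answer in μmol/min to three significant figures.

172 μmol/min

From v = Vmax[S]/(Km+[S]), each point gives Vmax = v(Km+[S])/[S].
Equating: 33.4(Km+3.50)/3.50 = 154(Km+122)/122.
9.543·Km + 33.4 = 1.262·Km + 154, so (9.543 − 1.262)·Km = 154 − 33.4.
Km = 120.6/8.281 = 14.6 μM; then Vmax = 33.4(14.6+3.50)/3.50 = 172 μmol/min.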